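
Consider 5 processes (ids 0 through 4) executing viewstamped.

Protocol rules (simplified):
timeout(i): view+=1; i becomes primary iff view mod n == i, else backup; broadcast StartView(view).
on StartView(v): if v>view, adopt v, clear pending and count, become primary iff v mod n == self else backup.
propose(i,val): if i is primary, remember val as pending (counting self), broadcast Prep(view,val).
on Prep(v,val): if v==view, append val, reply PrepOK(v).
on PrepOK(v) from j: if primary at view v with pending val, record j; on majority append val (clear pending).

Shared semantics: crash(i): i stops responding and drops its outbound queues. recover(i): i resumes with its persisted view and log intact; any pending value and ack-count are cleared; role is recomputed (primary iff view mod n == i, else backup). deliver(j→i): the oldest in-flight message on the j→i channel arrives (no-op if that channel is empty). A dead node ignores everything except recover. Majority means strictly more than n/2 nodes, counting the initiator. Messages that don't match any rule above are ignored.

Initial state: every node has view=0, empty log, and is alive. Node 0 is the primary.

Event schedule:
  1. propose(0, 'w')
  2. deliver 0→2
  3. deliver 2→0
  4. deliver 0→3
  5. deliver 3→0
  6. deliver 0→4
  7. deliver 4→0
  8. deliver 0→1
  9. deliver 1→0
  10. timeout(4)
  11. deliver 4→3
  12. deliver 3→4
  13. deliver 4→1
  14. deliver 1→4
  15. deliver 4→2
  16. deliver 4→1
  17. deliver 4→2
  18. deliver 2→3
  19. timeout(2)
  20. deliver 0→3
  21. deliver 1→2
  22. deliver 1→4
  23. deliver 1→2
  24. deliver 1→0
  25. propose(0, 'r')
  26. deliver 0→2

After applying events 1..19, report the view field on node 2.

e1 propose(0,'w'): ·
e2 deliver 0→2: 2[back,v=0,w]
e3 deliver 2→0: ·
e4 deliver 0→3: 3[back,v=0,w]
e5 deliver 3→0: 0[prim,v=0,w]
e6 deliver 0→4: 4[back,v=0,w]
e7 deliver 4→0: ·
e8 deliver 0→1: 1[back,v=0,w]
e9 deliver 1→0: ·
e10 timeout(4): 4[back,v=1,w]
e11 deliver 4→3: 3[back,v=1,w]
e12 deliver 3→4: ·
e13 deliver 4→1: 1[prim,v=1,w]
e14 deliver 1→4: ·
e15 deliver 4→2: 2[back,v=1,w]
e16 deliver 4→1: ·
e17 deliver 4→2: ·
e18 deliver 2→3: ·
e19 timeout(2): 2[prim,v=2,w]

2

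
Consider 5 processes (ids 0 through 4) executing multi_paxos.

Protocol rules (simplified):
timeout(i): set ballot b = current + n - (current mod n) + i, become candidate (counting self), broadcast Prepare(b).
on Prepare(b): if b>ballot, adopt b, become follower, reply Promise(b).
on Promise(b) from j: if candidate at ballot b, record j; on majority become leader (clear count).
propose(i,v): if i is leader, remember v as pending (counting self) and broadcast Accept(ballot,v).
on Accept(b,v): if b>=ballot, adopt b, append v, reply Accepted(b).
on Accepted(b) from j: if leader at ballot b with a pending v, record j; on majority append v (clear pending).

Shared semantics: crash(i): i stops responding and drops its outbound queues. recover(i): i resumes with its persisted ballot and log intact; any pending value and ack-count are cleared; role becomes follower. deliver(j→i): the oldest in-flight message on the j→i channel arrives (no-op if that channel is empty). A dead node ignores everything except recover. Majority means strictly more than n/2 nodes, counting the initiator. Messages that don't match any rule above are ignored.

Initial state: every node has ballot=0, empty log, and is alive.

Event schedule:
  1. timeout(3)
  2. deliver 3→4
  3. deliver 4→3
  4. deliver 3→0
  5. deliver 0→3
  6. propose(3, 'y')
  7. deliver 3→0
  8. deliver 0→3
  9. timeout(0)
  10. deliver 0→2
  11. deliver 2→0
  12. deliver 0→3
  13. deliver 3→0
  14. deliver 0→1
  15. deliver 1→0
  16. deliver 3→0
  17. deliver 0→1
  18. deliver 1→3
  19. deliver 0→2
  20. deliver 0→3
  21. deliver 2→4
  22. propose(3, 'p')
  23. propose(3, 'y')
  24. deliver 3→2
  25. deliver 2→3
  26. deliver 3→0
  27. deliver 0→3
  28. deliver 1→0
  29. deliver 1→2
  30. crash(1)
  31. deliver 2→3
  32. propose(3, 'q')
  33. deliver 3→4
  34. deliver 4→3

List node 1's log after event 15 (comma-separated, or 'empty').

[1] timeout(3) → N3(cand b8 [-])
[2] deliver 3→4 → N4(foll b8 [-])
[3] deliver 4→3 → ∅
[4] deliver 3→0 → N0(foll b8 [-])
[5] deliver 0→3 → N3(lead b8 [-])
[6] propose(3,'y') → ∅
[7] deliver 3→0 → N0(foll b8 [y])
[8] deliver 0→3 → ∅
[9] timeout(0) → N0(cand b10 [y])
[10] deliver 0→2 → N2(foll b10 [-])
[11] deliver 2→0 → ∅
[12] deliver 0→3 → N3(foll b10 [-])
[13] deliver 3→0 → N0(lead b10 [y])
[14] deliver 0→1 → N1(foll b10 [-])
[15] deliver 1→0 → ∅

empty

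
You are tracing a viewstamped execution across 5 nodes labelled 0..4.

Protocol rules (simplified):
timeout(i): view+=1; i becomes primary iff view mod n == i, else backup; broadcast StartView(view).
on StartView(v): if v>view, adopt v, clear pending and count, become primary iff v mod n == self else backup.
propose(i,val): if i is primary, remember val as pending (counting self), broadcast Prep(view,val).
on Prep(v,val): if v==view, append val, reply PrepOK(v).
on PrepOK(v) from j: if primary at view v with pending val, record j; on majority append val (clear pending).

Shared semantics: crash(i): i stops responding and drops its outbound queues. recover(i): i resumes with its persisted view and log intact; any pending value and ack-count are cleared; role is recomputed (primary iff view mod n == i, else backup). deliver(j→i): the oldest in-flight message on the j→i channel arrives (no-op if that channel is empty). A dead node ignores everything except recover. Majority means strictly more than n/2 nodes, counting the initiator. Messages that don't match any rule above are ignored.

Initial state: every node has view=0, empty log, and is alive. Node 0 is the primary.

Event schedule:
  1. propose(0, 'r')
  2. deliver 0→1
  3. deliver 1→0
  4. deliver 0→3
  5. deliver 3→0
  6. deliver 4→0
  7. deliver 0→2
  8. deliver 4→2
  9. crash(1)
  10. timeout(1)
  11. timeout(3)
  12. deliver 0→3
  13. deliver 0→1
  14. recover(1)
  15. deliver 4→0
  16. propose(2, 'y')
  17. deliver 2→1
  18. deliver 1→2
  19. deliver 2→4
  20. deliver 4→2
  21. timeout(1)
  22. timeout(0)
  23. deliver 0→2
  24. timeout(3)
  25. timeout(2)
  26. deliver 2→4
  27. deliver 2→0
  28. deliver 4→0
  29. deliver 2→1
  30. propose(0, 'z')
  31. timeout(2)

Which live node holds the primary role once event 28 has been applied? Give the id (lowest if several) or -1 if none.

1. propose(0,'r'):  nop
2. deliver 0→1:  <1:back v0 r>
3. deliver 1→0:  nop
4. deliver 0→3:  <3:back v0 r>
5. deliver 3→0:  <0:prim v0 r>
6. deliver 4→0:  nop
7. deliver 0→2:  <2:back v0 r>
8. deliver 4→2:  nop
9. crash(1):  <1:✗back v0 r>
10. timeout(1):  nop
11. timeout(3):  <3:back v1 r>
12. deliver 0→3:  nop
13. deliver 0→1:  nop
14. recover(1):  <1:back v0 r>
15. deliver 4→0:  nop
16. propose(2,'y'):  nop
17. deliver 2→1:  nop
18. deliver 1→2:  nop
19. deliver 2→4:  nop
20. deliver 4→2:  nop
21. timeout(1):  <1:prim v1 r>
22. timeout(0):  <0:back v1 r>
23. deliver 0→2:  <2:back v1 r>
24. timeout(3):  <3:back v2 r>
25. timeout(2):  <2:prim v2 r>
26. deliver 2→4:  <4:back v2 ->
27. deliver 2→0:  nop
28. deliver 4→0:  nop

1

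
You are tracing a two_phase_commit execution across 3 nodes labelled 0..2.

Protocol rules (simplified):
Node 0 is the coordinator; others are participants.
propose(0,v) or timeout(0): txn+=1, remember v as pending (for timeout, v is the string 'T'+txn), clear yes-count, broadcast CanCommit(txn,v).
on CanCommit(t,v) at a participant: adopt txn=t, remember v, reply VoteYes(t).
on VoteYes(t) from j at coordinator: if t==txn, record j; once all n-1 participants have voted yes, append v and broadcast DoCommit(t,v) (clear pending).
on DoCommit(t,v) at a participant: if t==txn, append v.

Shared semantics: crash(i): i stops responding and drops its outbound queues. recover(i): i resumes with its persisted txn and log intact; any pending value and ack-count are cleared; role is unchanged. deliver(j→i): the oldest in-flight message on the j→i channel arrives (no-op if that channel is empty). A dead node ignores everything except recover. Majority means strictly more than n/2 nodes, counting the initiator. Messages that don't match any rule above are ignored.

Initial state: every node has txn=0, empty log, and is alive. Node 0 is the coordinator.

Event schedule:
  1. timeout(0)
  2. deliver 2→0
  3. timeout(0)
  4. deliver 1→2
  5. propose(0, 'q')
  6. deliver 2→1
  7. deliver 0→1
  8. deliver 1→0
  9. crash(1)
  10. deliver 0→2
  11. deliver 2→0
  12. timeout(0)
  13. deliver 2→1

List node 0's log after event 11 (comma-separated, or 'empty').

[1] timeout(0) → N0(coor t1 [-])
[2] deliver 2→0 → ∅
[3] timeout(0) → N0(coor t2 [-])
[4] deliver 1→2 → ∅
[5] propose(0,'q') → N0(coor t3 [-])
[6] deliver 2→1 → ∅
[7] deliver 0→1 → N1(part t1 [-])
[8] deliver 1→0 → ∅
[9] crash(1) → N1(✗part t1 [-])
[10] deliver 0→2 → N2(part t1 [-])
[11] deliver 2→0 → ∅

empty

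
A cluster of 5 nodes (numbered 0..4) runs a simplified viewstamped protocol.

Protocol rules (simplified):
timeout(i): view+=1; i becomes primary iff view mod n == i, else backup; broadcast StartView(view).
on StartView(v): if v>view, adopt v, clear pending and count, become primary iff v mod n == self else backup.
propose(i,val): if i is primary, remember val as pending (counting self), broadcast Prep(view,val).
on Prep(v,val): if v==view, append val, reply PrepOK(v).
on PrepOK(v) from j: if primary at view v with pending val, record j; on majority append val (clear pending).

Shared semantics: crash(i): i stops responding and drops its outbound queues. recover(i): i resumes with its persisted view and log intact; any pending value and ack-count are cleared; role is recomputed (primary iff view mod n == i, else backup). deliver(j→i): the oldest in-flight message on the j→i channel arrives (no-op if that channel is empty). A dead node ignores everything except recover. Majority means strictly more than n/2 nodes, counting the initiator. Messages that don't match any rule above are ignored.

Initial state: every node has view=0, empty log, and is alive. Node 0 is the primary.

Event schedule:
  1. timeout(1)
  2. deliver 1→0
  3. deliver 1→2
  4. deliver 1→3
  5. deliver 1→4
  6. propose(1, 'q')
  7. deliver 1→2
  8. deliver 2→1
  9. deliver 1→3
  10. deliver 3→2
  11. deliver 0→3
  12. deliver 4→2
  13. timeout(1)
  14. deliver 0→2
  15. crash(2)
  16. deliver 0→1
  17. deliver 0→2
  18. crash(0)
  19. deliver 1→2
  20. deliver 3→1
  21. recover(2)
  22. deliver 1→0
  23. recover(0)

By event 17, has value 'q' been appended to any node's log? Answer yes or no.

e1 timeout(1): 1[prim,v=1,-]
e2 deliver 1→0: 0[back,v=1,-]
e3 deliver 1→2: 2[back,v=1,-]
e4 deliver 1→3: 3[back,v=1,-]
e5 deliver 1→4: 4[back,v=1,-]
e6 propose(1,'q'): ·
e7 deliver 1→2: 2[back,v=1,q]
e8 deliver 2→1: ·
e9 deliver 1→3: 3[back,v=1,q]
e10 deliver 3→2: ·
e11 deliver 0→3: ·
e12 deliver 4→2: ·
e13 timeout(1): 1[back,v=2,-]
e14 deliver 0→2: ·
e15 crash(2): 2[✗back,v=1,q]
e16 deliver 0→1: ·
e17 deliver 0→2: ·

yes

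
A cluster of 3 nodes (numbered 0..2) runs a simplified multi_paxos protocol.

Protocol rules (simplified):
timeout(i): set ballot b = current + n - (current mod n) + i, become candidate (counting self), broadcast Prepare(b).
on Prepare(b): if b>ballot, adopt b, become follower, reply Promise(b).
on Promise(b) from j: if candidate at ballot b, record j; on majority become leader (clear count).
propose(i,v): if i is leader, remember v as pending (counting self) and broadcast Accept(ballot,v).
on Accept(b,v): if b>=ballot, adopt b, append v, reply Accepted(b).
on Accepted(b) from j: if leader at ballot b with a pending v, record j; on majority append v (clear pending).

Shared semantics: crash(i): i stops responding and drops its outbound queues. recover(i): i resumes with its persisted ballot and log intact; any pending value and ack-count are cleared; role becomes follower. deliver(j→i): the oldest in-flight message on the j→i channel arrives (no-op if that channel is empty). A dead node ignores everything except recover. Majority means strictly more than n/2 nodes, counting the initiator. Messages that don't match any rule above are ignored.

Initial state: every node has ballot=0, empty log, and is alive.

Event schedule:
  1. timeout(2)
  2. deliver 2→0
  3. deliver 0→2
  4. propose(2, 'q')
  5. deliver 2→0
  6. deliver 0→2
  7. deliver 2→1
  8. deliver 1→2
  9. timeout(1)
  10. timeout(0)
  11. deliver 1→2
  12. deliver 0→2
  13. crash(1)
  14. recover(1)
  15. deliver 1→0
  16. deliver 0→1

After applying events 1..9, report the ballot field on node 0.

5

after 1 — timeout(2): n2:cand/b5/[-]
after 2 — deliver 2→0: n0:foll/b5/[-]
after 3 — deliver 0→2: n2:lead/b5/[-]
after 4 — propose(2,'q'): ·
after 5 — deliver 2→0: n0:foll/b5/[q]
after 6 — deliver 0→2: n2:lead/b5/[q]
after 7 — deliver 2→1: n1:foll/b5/[-]
after 8 — deliver 1→2: ·
after 9 — timeout(1): n1:cand/b7/[-]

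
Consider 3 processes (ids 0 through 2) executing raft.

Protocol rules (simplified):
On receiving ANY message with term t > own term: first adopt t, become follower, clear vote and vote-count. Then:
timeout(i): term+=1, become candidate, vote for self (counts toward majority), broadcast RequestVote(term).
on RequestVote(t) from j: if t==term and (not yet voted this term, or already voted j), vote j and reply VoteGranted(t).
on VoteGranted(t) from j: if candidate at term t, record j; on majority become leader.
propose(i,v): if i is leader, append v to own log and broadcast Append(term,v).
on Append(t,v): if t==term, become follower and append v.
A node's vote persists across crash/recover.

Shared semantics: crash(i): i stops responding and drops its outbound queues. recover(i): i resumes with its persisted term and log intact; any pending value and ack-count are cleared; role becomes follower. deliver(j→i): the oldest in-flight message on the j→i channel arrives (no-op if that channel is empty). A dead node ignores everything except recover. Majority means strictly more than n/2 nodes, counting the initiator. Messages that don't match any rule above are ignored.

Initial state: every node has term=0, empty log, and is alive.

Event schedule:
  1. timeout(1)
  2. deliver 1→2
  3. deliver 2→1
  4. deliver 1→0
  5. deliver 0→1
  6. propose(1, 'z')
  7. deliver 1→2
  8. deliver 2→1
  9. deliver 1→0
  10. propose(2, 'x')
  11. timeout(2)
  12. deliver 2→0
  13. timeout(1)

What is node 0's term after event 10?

1

e1 timeout(1): 1[cand,t=1,-]
e2 deliver 1→2: 2[foll,t=1,-]
e3 deliver 2→1: 1[lead,t=1,-]
e4 deliver 1→0: 0[foll,t=1,-]
e5 deliver 0→1: ·
e6 propose(1,'z'): 1[lead,t=1,z]
e7 deliver 1→2: 2[foll,t=1,z]
e8 deliver 2→1: ·
e9 deliver 1→0: 0[foll,t=1,z]
e10 propose(2,'x'): ·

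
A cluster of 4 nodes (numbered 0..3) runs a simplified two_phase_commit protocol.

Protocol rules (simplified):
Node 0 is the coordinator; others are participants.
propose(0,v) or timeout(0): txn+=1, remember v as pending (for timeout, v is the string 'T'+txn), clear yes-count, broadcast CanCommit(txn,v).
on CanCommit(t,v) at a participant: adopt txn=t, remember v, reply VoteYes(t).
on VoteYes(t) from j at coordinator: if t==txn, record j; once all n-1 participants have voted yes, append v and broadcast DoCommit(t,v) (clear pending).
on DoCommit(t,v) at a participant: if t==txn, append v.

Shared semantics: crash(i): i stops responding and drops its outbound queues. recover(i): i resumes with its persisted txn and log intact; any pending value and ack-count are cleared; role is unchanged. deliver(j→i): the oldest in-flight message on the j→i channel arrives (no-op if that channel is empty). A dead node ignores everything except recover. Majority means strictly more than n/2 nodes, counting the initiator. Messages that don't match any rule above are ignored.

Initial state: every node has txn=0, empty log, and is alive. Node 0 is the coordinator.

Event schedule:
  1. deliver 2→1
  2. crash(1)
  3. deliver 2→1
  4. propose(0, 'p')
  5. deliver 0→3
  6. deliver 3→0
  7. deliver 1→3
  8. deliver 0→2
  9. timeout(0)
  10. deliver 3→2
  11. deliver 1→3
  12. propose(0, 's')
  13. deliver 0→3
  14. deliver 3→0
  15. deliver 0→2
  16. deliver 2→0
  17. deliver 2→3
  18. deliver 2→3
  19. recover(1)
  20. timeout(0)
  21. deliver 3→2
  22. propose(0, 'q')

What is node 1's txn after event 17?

0

1. deliver 2→1:  nop
2. crash(1):  <1:✗part t0 ->
3. deliver 2→1:  nop
4. propose(0,'p'):  <0:coor t1 ->
5. deliver 0→3:  <3:part t1 ->
6. deliver 3→0:  nop
7. deliver 1→3:  nop
8. deliver 0→2:  <2:part t1 ->
9. timeout(0):  <0:coor t2 ->
10. deliver 3→2:  nop
11. deliver 1→3:  nop
12. propose(0,'s'):  <0:coor t3 ->
13. deliver 0→3:  <3:part t2 ->
14. deliver 3→0:  nop
15. deliver 0→2:  <2:part t2 ->
16. deliver 2→0:  nop
17. deliver 2→3:  nop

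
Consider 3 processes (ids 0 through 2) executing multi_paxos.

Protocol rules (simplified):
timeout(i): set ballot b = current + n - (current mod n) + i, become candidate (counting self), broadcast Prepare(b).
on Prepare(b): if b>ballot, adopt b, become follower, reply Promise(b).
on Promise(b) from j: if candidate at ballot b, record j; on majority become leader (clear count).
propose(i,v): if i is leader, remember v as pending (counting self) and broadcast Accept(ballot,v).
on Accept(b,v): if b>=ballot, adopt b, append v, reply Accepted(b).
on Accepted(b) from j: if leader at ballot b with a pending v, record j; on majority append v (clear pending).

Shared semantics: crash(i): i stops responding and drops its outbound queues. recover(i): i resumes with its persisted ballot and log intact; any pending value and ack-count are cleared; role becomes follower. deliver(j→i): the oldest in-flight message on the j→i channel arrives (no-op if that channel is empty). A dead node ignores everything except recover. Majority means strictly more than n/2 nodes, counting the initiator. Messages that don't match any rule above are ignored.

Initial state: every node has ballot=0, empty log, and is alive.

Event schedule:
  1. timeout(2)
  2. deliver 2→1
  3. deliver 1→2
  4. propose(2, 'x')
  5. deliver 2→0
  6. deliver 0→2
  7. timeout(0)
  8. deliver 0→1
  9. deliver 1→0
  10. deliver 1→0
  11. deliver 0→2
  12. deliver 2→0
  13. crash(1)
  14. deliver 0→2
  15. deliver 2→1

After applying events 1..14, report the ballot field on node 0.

step 1 timeout(2): 2={cand,b=5,log=-}
step 2 deliver 2→1: 1={foll,b=5,log=-}
step 3 deliver 1→2: 2={lead,b=5,log=-}
step 4 propose(2,'x'): —
step 5 deliver 2→0: 0={foll,b=5,log=-}
step 6 deliver 0→2: —
step 7 timeout(0): 0={cand,b=6,log=-}
step 8 deliver 0→1: 1={foll,b=6,log=-}
step 9 deliver 1→0: 0={lead,b=6,log=-}
step 10 deliver 1→0: —
step 11 deliver 0→2: 2={foll,b=6,log=-}
step 12 deliver 2→0: —
step 13 crash(1): 1={✗foll,b=6,log=-}
step 14 deliver 0→2: —

6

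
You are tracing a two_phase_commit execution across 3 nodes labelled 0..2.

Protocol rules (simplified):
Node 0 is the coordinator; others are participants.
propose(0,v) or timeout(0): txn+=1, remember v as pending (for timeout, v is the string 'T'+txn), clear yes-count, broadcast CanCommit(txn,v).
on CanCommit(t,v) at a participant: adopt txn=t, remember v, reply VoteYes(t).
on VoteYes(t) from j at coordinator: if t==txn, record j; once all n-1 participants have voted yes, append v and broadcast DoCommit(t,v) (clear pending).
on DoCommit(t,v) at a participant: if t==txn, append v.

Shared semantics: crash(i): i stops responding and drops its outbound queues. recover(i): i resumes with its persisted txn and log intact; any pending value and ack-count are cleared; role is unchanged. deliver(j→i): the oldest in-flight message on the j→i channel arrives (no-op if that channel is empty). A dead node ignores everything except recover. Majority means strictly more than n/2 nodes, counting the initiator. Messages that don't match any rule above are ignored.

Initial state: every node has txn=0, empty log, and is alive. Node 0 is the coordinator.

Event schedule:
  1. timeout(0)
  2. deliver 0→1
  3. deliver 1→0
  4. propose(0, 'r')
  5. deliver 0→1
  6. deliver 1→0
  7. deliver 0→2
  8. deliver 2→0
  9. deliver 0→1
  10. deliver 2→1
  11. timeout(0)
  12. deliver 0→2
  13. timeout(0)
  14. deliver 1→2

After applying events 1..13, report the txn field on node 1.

after 1 — timeout(0): n0:coor/t1/[-]
after 2 — deliver 0→1: n1:part/t1/[-]
after 3 — deliver 1→0: ·
after 4 — propose(0,'r'): n0:coor/t2/[-]
after 5 — deliver 0→1: n1:part/t2/[-]
after 6 — deliver 1→0: ·
after 7 — deliver 0→2: n2:part/t1/[-]
after 8 — deliver 2→0: ·
after 9 — deliver 0→1: ·
after 10 — deliver 2→1: ·
after 11 — timeout(0): n0:coor/t3/[-]
after 12 — deliver 0→2: n2:part/t2/[-]
after 13 — timeout(0): n0:coor/t4/[-]

2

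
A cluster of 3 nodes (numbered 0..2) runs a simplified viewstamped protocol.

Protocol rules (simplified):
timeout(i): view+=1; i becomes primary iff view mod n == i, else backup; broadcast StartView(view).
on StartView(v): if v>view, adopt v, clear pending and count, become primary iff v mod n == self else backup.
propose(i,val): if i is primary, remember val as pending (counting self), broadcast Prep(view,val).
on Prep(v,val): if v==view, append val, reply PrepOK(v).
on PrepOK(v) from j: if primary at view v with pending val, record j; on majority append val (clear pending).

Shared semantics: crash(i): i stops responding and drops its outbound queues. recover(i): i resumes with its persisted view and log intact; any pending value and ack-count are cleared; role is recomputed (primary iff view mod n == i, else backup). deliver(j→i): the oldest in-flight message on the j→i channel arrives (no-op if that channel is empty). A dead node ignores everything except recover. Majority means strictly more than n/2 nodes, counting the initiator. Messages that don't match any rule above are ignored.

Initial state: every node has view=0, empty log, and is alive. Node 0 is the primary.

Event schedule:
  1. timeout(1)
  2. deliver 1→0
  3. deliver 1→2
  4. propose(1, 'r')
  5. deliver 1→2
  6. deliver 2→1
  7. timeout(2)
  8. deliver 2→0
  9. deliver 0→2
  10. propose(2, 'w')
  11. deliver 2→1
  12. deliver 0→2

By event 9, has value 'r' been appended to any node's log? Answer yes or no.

yes

e1 timeout(1): 1[prim,v=1,-]
e2 deliver 1→0: 0[back,v=1,-]
e3 deliver 1→2: 2[back,v=1,-]
e4 propose(1,'r'): ·
e5 deliver 1→2: 2[back,v=1,r]
e6 deliver 2→1: 1[prim,v=1,r]
e7 timeout(2): 2[prim,v=2,r]
e8 deliver 2→0: 0[back,v=2,-]
e9 deliver 0→2: ·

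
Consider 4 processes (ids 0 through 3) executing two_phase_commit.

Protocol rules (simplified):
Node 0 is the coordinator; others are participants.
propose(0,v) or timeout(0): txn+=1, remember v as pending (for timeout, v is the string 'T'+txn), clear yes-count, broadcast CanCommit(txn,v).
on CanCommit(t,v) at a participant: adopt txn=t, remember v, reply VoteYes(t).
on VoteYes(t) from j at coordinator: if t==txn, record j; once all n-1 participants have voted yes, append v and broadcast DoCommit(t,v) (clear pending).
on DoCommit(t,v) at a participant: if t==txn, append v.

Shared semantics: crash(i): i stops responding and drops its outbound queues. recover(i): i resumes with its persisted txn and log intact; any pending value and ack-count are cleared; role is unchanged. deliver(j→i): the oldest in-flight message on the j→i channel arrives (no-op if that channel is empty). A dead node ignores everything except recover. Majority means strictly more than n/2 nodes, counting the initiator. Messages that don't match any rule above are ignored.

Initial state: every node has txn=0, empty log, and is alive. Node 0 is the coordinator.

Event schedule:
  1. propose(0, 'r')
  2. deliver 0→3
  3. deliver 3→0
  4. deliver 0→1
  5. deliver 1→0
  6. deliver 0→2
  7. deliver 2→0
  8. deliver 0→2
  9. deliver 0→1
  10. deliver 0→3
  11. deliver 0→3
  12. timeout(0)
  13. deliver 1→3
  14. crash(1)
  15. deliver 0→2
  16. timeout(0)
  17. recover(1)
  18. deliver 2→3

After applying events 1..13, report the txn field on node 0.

after 1 — propose(0,'r'): n0:coor/t1/[-]
after 2 — deliver 0→3: n3:part/t1/[-]
after 3 — deliver 3→0: ·
after 4 — deliver 0→1: n1:part/t1/[-]
after 5 — deliver 1→0: ·
after 6 — deliver 0→2: n2:part/t1/[-]
after 7 — deliver 2→0: n0:coor/t1/[r]
after 8 — deliver 0→2: n2:part/t1/[r]
after 9 — deliver 0→1: n1:part/t1/[r]
after 10 — deliver 0→3: n3:part/t1/[r]
after 11 — deliver 0→3: ·
after 12 — timeout(0): n0:coor/t2/[r]
after 13 — deliver 1→3: ·

2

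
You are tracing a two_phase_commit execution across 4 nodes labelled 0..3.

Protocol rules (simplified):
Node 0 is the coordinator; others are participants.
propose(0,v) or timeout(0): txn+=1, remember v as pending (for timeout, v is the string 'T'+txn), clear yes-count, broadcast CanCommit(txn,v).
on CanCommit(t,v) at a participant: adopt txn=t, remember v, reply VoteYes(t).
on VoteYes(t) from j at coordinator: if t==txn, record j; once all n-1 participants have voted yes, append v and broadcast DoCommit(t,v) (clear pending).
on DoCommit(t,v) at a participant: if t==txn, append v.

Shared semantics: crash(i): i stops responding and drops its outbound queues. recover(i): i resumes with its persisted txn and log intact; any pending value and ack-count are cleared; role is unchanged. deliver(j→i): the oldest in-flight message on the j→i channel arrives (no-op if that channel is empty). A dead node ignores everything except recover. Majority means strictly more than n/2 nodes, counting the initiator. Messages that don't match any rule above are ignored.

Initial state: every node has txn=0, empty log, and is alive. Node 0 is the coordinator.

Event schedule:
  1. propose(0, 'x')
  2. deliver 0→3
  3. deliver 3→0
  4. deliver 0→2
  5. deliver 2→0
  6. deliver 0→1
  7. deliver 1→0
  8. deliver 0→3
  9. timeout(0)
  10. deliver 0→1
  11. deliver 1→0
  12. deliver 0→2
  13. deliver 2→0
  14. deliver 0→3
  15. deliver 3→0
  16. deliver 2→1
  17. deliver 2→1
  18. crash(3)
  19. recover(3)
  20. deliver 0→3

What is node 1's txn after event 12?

1. propose(0,'x'):  <0:coor t1 ->
2. deliver 0→3:  <3:part t1 ->
3. deliver 3→0:  nop
4. deliver 0→2:  <2:part t1 ->
5. deliver 2→0:  nop
6. deliver 0→1:  <1:part t1 ->
7. deliver 1→0:  <0:coor t1 x>
8. deliver 0→3:  <3:part t1 x>
9. timeout(0):  <0:coor t2 x>
10. deliver 0→1:  <1:part t1 x>
11. deliver 1→0:  nop
12. deliver 0→2:  <2:part t1 x>

1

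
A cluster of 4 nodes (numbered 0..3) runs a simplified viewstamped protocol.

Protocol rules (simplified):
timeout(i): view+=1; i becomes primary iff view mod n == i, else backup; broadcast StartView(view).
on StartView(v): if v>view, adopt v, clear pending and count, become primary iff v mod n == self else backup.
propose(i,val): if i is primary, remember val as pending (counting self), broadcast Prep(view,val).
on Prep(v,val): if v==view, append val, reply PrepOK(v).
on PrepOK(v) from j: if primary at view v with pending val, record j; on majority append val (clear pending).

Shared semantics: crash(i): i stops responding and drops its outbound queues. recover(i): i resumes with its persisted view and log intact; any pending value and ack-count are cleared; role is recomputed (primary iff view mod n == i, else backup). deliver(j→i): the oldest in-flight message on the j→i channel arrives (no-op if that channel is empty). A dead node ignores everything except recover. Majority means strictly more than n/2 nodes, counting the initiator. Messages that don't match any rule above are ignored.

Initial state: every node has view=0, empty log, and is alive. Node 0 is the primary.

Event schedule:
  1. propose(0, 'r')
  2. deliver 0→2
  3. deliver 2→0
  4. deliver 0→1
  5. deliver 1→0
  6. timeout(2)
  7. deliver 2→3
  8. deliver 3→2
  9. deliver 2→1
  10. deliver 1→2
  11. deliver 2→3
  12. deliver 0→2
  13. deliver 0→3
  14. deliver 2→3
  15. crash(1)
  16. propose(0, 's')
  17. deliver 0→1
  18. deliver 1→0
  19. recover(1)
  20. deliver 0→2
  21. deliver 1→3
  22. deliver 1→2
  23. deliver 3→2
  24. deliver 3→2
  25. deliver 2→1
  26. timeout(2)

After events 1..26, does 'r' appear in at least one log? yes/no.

yes

e1 propose(0,'r'): ·
e2 deliver 0→2: 2[back,v=0,r]
e3 deliver 2→0: ·
e4 deliver 0→1: 1[back,v=0,r]
e5 deliver 1→0: 0[prim,v=0,r]
e6 timeout(2): 2[back,v=1,r]
e7 deliver 2→3: 3[back,v=1,-]
e8 deliver 3→2: ·
e9 deliver 2→1: 1[prim,v=1,r]
e10 deliver 1→2: ·
e11 deliver 2→3: ·
e12 deliver 0→2: ·
e13 deliver 0→3: ·
e14 deliver 2→3: ·
e15 crash(1): 1[✗prim,v=1,r]
e16 propose(0,'s'): ·
e17 deliver 0→1: ·
e18 deliver 1→0: ·
e19 recover(1): 1[prim,v=1,r]
e20 deliver 0→2: ·
e21 deliver 1→3: ·
e22 deliver 1→2: ·
e23 deliver 3→2: ·
e24 deliver 3→2: ·
e25 deliver 2→1: ·
e26 timeout(2): 2[prim,v=2,r]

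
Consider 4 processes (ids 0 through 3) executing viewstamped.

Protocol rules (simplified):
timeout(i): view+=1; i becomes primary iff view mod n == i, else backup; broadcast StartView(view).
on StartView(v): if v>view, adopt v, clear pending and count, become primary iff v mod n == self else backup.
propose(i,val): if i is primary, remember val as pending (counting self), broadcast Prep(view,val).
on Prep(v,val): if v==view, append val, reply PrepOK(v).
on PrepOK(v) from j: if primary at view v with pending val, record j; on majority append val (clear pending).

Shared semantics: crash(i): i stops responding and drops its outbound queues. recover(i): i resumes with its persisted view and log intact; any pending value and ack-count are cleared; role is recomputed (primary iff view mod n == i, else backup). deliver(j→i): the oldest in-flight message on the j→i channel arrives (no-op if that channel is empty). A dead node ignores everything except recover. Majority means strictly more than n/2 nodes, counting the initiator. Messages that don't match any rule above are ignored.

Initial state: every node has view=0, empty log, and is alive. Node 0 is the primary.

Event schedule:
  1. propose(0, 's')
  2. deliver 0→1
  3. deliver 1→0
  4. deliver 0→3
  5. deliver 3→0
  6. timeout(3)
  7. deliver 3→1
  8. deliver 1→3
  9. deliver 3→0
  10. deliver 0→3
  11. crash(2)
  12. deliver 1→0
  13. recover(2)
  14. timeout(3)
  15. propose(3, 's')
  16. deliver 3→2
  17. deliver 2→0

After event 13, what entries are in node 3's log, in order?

[1] propose(0,'s') → ∅
[2] deliver 0→1 → N1(back v0 [s])
[3] deliver 1→0 → ∅
[4] deliver 0→3 → N3(back v0 [s])
[5] deliver 3→0 → N0(prim v0 [s])
[6] timeout(3) → N3(back v1 [s])
[7] deliver 3→1 → N1(prim v1 [s])
[8] deliver 1→3 → ∅
[9] deliver 3→0 → N0(back v1 [s])
[10] deliver 0→3 → ∅
[11] crash(2) → N2(✗back v0 [-])
[12] deliver 1→0 → ∅
[13] recover(2) → N2(back v0 [-])

s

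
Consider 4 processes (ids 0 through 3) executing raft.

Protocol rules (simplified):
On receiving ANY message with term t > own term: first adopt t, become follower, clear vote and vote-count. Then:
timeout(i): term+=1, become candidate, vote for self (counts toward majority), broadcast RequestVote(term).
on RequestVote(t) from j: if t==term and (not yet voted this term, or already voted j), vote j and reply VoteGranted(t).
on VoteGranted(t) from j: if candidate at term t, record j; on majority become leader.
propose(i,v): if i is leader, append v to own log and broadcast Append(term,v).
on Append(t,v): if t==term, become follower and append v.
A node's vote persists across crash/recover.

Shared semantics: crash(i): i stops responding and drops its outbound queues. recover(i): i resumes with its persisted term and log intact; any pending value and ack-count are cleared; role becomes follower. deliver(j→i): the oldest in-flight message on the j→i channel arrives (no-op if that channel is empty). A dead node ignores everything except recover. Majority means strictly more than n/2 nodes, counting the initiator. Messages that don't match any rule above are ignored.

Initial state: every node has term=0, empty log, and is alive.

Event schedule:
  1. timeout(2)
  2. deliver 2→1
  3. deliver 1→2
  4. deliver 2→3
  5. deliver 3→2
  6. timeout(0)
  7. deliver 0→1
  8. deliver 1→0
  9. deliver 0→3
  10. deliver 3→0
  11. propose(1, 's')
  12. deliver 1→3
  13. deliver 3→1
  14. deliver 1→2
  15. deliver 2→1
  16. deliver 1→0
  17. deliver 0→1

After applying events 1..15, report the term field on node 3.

1

step 1 timeout(2): 2={cand,t=1,log=-}
step 2 deliver 2→1: 1={foll,t=1,log=-}
step 3 deliver 1→2: —
step 4 deliver 2→3: 3={foll,t=1,log=-}
step 5 deliver 3→2: 2={lead,t=1,log=-}
step 6 timeout(0): 0={cand,t=1,log=-}
step 7 deliver 0→1: —
step 8 deliver 1→0: —
step 9 deliver 0→3: —
step 10 deliver 3→0: —
step 11 propose(1,'s'): —
step 12 deliver 1→3: —
step 13 deliver 3→1: —
step 14 deliver 1→2: —
step 15 deliver 2→1: —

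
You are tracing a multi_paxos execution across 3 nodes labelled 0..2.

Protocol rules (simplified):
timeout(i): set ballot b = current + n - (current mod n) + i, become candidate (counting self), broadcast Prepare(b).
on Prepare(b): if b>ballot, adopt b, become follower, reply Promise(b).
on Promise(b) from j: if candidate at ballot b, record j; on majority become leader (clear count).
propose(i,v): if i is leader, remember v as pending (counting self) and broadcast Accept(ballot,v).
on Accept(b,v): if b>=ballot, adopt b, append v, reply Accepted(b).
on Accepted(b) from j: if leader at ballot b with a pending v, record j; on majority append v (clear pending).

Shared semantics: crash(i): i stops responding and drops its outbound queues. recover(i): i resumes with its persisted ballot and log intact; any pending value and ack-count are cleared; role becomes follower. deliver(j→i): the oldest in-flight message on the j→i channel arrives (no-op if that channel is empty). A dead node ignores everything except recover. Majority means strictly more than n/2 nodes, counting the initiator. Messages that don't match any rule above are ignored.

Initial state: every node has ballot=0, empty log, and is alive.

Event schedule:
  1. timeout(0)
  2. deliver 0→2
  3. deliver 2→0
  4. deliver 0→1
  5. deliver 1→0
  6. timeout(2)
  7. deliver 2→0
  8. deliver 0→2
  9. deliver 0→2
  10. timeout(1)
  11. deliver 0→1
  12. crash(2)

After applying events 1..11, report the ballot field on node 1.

7

1. timeout(0):  <0:cand b3 ->
2. deliver 0→2:  <2:foll b3 ->
3. deliver 2→0:  <0:lead b3 ->
4. deliver 0→1:  <1:foll b3 ->
5. deliver 1→0:  nop
6. timeout(2):  <2:cand b8 ->
7. deliver 2→0:  <0:foll b8 ->
8. deliver 0→2:  <2:lead b8 ->
9. deliver 0→2:  nop
10. timeout(1):  <1:cand b7 ->
11. deliver 0→1:  nop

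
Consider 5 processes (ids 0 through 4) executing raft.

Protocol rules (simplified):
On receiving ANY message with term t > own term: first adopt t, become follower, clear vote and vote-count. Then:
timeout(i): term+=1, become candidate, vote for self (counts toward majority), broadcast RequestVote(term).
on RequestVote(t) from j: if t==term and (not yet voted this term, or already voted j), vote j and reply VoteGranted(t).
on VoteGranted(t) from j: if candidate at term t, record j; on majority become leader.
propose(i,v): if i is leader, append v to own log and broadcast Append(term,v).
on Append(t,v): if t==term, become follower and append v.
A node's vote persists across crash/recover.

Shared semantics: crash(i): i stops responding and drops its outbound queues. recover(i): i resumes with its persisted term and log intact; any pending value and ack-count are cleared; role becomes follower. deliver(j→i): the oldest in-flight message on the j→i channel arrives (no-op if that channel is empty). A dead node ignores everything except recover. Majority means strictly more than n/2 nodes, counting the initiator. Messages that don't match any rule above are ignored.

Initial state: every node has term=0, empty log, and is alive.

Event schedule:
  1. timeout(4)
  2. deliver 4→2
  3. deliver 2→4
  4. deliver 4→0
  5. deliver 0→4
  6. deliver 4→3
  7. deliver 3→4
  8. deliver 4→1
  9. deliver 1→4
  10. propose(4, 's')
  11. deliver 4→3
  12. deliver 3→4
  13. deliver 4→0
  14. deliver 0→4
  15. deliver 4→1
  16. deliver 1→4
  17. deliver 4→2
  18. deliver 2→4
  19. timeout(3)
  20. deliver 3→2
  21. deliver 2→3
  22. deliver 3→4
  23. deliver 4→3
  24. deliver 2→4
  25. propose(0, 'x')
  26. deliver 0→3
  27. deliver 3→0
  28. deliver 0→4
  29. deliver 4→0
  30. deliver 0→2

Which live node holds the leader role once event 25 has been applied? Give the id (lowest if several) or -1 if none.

after 1 — timeout(4): n4:cand/t1/[-]
after 2 — deliver 4→2: n2:foll/t1/[-]
after 3 — deliver 2→4: ·
after 4 — deliver 4→0: n0:foll/t1/[-]
after 5 — deliver 0→4: n4:lead/t1/[-]
after 6 — deliver 4→3: n3:foll/t1/[-]
after 7 — deliver 3→4: ·
after 8 — deliver 4→1: n1:foll/t1/[-]
after 9 — deliver 1→4: ·
after 10 — propose(4,'s'): n4:lead/t1/[s]
after 11 — deliver 4→3: n3:foll/t1/[s]
after 12 — deliver 3→4: ·
after 13 — deliver 4→0: n0:foll/t1/[s]
after 14 — deliver 0→4: ·
after 15 — deliver 4→1: n1:foll/t1/[s]
after 16 — deliver 1→4: ·
after 17 — deliver 4→2: n2:foll/t1/[s]
after 18 — deliver 2→4: ·
after 19 — timeout(3): n3:cand/t2/[s]
after 20 — deliver 3→2: n2:foll/t2/[s]
after 21 — deliver 2→3: ·
after 22 — deliver 3→4: n4:foll/t2/[s]
after 23 — deliver 4→3: n3:lead/t2/[s]
after 24 — deliver 2→4: ·
after 25 — propose(0,'x'): ·

3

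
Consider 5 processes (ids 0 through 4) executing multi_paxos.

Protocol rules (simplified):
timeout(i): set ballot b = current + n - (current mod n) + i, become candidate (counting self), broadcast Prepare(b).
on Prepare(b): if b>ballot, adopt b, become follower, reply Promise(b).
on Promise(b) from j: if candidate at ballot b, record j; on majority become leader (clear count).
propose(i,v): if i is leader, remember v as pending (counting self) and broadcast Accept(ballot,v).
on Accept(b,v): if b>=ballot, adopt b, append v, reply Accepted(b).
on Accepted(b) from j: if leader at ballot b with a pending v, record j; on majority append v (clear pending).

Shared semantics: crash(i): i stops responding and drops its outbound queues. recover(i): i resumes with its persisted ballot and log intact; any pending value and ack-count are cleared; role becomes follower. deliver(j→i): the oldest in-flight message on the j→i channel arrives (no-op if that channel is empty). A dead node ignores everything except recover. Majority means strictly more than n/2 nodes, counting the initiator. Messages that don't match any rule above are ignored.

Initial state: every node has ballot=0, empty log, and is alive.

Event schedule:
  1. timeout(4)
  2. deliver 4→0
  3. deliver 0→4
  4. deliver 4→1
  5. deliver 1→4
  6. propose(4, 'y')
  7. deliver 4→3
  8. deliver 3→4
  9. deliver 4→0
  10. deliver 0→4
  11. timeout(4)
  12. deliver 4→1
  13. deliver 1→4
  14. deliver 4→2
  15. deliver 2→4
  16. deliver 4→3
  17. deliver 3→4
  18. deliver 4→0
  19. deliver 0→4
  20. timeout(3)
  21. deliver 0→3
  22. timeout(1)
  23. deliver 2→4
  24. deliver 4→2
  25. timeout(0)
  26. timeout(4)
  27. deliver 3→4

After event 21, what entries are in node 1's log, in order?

y

e1 timeout(4): 4[cand,b=9,-]
e2 deliver 4→0: 0[foll,b=9,-]
e3 deliver 0→4: ·
e4 deliver 4→1: 1[foll,b=9,-]
e5 deliver 1→4: 4[lead,b=9,-]
e6 propose(4,'y'): ·
e7 deliver 4→3: 3[foll,b=9,-]
e8 deliver 3→4: ·
e9 deliver 4→0: 0[foll,b=9,y]
e10 deliver 0→4: ·
e11 timeout(4): 4[cand,b=14,-]
e12 deliver 4→1: 1[foll,b=9,y]
e13 deliver 1→4: ·
e14 deliver 4→2: 2[foll,b=9,-]
e15 deliver 2→4: ·
e16 deliver 4→3: 3[foll,b=9,y]
e17 deliver 3→4: ·
e18 deliver 4→0: 0[foll,b=14,y]
e19 deliver 0→4: ·
e20 timeout(3): 3[cand,b=13,y]
e21 deliver 0→3: ·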